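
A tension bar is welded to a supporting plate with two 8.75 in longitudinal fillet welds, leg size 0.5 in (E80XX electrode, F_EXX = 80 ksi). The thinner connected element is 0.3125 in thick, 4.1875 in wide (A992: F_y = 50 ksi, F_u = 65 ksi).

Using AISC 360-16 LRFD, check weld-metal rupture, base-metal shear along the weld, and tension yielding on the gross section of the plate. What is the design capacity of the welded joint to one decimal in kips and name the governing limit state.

58.9 kips (gross-section yield governs)

Weld metal: throat = 0.707×0.5 = 0.3535 in, L = 2×8.75 = 17.5 in. φR_n = 0.75 × 0.6 × 80 × 0.3535 × 17.5 = 222.7 kips.
Base metal shear (0.3125 in plate): yield φR_n = 1.0×0.6×50×0.3125×17.5 = 164.1 kips; rupture φR_n = 0.75×0.6×65×0.3125×17.5 = 160.0 kips; take 160.0 kips (rupture).
Tension yield (gross): A_g = 4.1875×0.3125 = 1.3086 in². φR_n = 0.90 × 50 × 1.3086 = 58.9 kips.
Governing: min(222.7, 160.0, 58.9) = 58.9 kips → gross-section yield.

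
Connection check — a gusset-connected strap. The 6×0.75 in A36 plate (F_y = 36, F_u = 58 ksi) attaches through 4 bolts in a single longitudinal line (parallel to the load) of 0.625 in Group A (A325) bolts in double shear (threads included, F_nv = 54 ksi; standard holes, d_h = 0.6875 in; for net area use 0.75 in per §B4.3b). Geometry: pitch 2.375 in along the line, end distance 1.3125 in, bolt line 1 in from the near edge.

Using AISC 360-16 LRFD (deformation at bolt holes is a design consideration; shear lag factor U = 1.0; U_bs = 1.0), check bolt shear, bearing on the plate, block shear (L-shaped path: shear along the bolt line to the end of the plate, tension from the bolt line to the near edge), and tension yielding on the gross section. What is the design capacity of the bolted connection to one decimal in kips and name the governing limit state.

Bolt shear: A_b = π(0.625)²/4 = 0.3068 in². φR_n = 0.75 × 54 × 0.3068 × 4 × 2 = 99.4 kips.
Bearing (0.75 in plate, F_u = 58 ksi): end bolts L_c = 1.3125 − 0.6875/2 = 0.96875, R_n = min(1.2×0.96875×0.75×58, 2.4×0.625×0.75×58) = 50.569 kips/bolt; interior L_c = 2.375 − 0.6875 = 1.6875, R_n = 65.25 kips/bolt. φR_n = 0.75 × (1×50.569 + 3×65.25) = 184.7 kips.
Block shear: shear path 1×[1.3125+3×2.375] = 1×8.4375 in, A_gv = 6.3281, A_nv = 1×(8.4375 − 3.5×0.75)×0.75 = 4.3594 in²; tension to near edge: (1 − 0.5×0.75)×0.75 = 0.46875 in². R_n = min(0.6×58×4.3594, 0.6×36×6.3281) + 1.0×58×0.46875 = min(151.71, 136.69) + 27.188 = 163.88 kips. φR_n = 0.75 × 163.88 = 122.9 kips.
Tension yield (gross): A_g = 6×0.75 = 4.5 in². φR_n = 0.90 × 36 × 4.5 = 145.8 kips.
Governing: min(99.4, 184.7, 122.9, 145.8) = 99.4 kips → bolt shear.

99.4 kips (bolt shear governs)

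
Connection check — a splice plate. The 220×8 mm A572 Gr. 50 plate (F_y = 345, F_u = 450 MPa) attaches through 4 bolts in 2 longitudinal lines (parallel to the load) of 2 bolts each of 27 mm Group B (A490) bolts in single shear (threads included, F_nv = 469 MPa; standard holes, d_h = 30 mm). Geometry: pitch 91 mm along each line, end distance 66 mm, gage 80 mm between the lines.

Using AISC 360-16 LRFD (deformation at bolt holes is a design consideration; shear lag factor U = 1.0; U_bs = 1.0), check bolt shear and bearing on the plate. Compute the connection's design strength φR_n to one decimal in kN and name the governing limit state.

Bolt shear: A_b = π(27)²/4 = 572.56 mm². φR_n = 0.75 × 469 × 572.56 × 4 × 1 = 805.6 kN.
Bearing (8 mm plate, F_u = 450 MPa): end bolts L_c = 66 − 30/2 = 51, R_n = min(1.2×51×8×450, 2.4×27×8×450) = 220.32 kN/bolt; interior L_c = 91 − 30 = 61, R_n = 233.28 kN/bolt. φR_n = 0.75 × (2×220.32 + 2×233.28) = 680.4 kN.
Governing: min(805.6, 680.4) = 680.4 kN → bearing.

680.4 kN (bearing governs)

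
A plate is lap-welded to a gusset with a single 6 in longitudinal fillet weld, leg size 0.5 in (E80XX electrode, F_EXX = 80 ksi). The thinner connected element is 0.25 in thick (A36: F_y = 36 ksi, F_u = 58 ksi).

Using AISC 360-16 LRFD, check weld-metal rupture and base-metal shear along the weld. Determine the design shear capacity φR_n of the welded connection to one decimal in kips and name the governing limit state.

32.4 kips (base-metal shear governs)

Weld metal: throat = 0.707×0.5 = 0.3535 in, L = 6 in. φR_n = 0.75 × 0.6 × 80 × 0.3535 × 6 = 76.4 kips.
Base metal shear (0.25 in plate): yield φR_n = 1.0×0.6×36×0.25×6 = 32.4 kips; rupture φR_n = 0.75×0.6×58×0.25×6 = 39.2 kips; take 32.4 kips (yield).
Governing: min(76.4, 32.4) = 32.4 kips → base-metal shear.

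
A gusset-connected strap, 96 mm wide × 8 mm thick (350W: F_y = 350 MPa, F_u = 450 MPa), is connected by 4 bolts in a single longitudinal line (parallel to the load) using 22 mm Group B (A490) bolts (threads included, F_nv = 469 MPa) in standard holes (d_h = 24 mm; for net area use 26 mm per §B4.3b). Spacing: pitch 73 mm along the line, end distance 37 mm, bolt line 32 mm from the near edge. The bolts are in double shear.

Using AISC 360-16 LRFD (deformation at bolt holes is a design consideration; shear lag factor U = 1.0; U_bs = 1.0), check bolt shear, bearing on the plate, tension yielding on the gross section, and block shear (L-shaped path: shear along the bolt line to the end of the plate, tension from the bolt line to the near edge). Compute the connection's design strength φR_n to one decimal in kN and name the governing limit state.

241.9 kN (gross-section yield governs)

Bolt shear: A_b = π(22)²/4 = 380.13 mm². φR_n = 0.75 × 469 × 380.13 × 4 × 2 = 1069.7 kN.
Bearing (8 mm plate, F_u = 450 MPa): end bolts L_c = 37 − 24/2 = 25, R_n = min(1.2×25×8×450, 2.4×22×8×450) = 108 kN/bolt; interior L_c = 73 − 24 = 49, R_n = 190.08 kN/bolt. φR_n = 0.75 × (1×108 + 3×190.08) = 508.7 kN.
Tension yield (gross): A_g = 96×8 = 768 mm². φR_n = 0.90 × 350 × 768 = 241.9 kN.
Block shear: shear path 1×[37+3×73] = 1×256 mm, A_gv = 2048, A_nv = 1×(256 − 3.5×26)×8 = 1320 mm²; tension to near edge: (32 − 0.5×26)×8 = 152 mm². R_n = min(0.6×450×1320, 0.6×350×2048) + 1.0×450×152 = min(356.4, 430.08) + 68.4 = 424.8 kN. φR_n = 0.75 × 424.8 = 318.6 kN.
Governing: min(1069.7, 508.7, 241.9, 318.6) = 241.9 kN → gross-section yield.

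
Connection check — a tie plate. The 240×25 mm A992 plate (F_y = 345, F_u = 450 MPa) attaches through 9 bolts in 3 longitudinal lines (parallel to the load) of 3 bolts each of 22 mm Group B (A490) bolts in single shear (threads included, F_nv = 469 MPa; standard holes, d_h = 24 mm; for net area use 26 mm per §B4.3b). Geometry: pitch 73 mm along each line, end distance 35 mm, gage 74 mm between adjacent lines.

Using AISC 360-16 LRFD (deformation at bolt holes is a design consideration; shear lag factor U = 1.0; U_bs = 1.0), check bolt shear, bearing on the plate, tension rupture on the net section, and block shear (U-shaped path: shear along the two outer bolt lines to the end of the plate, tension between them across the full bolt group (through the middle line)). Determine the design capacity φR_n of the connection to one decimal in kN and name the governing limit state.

Bolt shear: A_b = π(22)²/4 = 380.13 mm². φR_n = 0.75 × 469 × 380.13 × 9 × 1 = 1203.4 kN.
Bearing (25 mm plate, F_u = 450 MPa): end bolts L_c = 35 − 24/2 = 23, R_n = min(1.2×23×25×450, 2.4×22×25×450) = 310.5 kN/bolt; interior L_c = 73 − 24 = 49, R_n = 594 kN/bolt. φR_n = 0.75 × (3×310.5 + 6×594) = 3371.6 kN.
Tension rupture (net): A_n = (240 − 3×26)×25 = 4050 mm² (U = 1.0, A_e = A_n). φR_n = 0.75 × 450 × 4050 = 1366.9 kN.
Block shear: shear path 2×[35+2×73] = 2×181 mm, A_gv = 9050, A_nv = 2×(181 − 2.5×26)×25 = 5800 mm²; tension across gage: (148 − 2×26)×25 = 2400 mm². R_n = min(0.6×450×5800, 0.6×345×9050) + 1.0×450×2400 = min(1566, 1873.4) + 1080 = 2646 kN. φR_n = 0.75 × 2646 = 1984.5 kN.
Governing: min(1203.4, 3371.6, 1366.9, 1984.5) = 1203.4 kN → bolt shear.

1203.4 kN (bolt shear governs)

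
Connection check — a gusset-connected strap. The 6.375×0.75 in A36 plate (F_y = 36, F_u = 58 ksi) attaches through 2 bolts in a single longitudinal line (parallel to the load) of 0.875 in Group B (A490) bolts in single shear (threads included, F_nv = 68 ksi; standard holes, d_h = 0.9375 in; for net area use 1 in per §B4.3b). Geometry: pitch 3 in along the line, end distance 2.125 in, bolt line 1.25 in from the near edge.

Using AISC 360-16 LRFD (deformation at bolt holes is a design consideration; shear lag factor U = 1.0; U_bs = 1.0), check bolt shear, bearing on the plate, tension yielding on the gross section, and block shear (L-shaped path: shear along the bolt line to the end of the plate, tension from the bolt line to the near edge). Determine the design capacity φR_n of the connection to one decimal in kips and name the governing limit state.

Bolt shear: A_b = π(0.875)²/4 = 0.60132 in². φR_n = 0.75 × 68 × 0.60132 × 2 × 1 = 61.3 kips.
Bearing (0.75 in plate, F_u = 58 ksi): end bolts L_c = 2.125 − 0.9375/2 = 1.65625, R_n = min(1.2×1.65625×0.75×58, 2.4×0.875×0.75×58) = 86.456 kips/bolt; interior L_c = 3 − 0.9375 = 2.0625, R_n = 91.35 kips/bolt. φR_n = 0.75 × (1×86.456 + 1×91.35) = 133.4 kips.
Tension yield (gross): A_g = 6.375×0.75 = 4.7813 in². φR_n = 0.90 × 36 × 4.7813 = 154.9 kips.
Block shear: shear path 1×[2.125+1×3] = 1×5.125 in, A_gv = 3.8438, A_nv = 1×(5.125 − 1.5×1)×0.75 = 2.7188 in²; tension to near edge: (1.25 − 0.5×1)×0.75 = 0.5625 in². R_n = min(0.6×58×2.7188, 0.6×36×3.8438) + 1.0×58×0.5625 = min(94.614, 83.026) + 32.625 = 115.65 kips. φR_n = 0.75 × 115.65 = 86.7 kips.
Governing: min(61.3, 133.4, 154.9, 86.7) = 61.3 kips → bolt shear.

61.3 kips (bolt shear governs)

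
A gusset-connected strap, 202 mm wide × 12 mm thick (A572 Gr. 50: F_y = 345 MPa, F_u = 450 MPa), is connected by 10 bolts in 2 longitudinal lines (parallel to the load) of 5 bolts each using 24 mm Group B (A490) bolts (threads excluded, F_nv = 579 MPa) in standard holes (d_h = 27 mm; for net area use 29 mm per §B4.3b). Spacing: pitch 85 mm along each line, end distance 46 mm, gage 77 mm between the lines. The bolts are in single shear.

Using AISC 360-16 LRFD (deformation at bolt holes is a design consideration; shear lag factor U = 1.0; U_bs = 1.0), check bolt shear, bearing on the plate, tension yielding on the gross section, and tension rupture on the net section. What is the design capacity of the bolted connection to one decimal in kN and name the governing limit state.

583.2 kN (net-section rupture governs)

Bolt shear: A_b = π(24)²/4 = 452.39 mm². φR_n = 0.75 × 579 × 452.39 × 10 × 1 = 1964.5 kN.
Bearing (12 mm plate, F_u = 450 MPa): end bolts L_c = 46 − 27/2 = 32.5, R_n = min(1.2×32.5×12×450, 2.4×24×12×450) = 210.6 kN/bolt; interior L_c = 85 − 27 = 58, R_n = 311.04 kN/bolt. φR_n = 0.75 × (2×210.6 + 8×311.04) = 2182.1 kN.
Tension yield (gross): A_g = 202×12 = 2424 mm². φR_n = 0.90 × 345 × 2424 = 752.7 kN.
Tension rupture (net): A_n = (202 − 2×29)×12 = 1728 mm² (U = 1.0, A_e = A_n). φR_n = 0.75 × 450 × 1728 = 583.2 kN.
Governing: min(1964.5, 2182.1, 752.7, 583.2) = 583.2 kN → net-section rupture.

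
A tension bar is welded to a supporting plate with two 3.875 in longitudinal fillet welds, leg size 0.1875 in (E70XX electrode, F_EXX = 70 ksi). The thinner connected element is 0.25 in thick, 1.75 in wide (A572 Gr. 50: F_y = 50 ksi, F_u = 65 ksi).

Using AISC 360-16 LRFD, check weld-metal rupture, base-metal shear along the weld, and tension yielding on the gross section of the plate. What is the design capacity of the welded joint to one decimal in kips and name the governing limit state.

Weld metal: throat = 0.707×0.1875 = 0.13256 in, L = 2×3.875 = 7.75 in. φR_n = 0.75 × 0.6 × 70 × 0.13256 × 7.75 = 32.4 kips.
Base metal shear (0.25 in plate): yield φR_n = 1.0×0.6×50×0.25×7.75 = 58.1 kips; rupture φR_n = 0.75×0.6×65×0.25×7.75 = 56.7 kips; take 56.7 kips (rupture).
Tension yield (gross): A_g = 1.75×0.25 = 0.4375 in². φR_n = 0.90 × 50 × 0.4375 = 19.7 kips.
Governing: min(32.4, 56.7, 19.7) = 19.7 kips → gross-section yield.

19.7 kips (gross-section yield governs)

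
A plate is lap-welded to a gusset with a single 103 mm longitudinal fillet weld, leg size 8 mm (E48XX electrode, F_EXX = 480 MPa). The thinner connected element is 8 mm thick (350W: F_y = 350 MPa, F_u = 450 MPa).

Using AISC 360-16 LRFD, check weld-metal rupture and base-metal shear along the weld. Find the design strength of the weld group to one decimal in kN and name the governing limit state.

Weld metal: throat = 0.707×8 = 5.656 mm, L = 103 mm. φR_n = 0.75 × 0.6 × 480 × 5.656 × 103 = 125.8 kN.
Base metal shear (8 mm plate): yield φR_n = 1.0×0.6×350×8×103 = 173.0 kN; rupture φR_n = 0.75×0.6×450×8×103 = 166.9 kN; take 166.9 kN (rupture).
Governing: min(125.8, 166.9) = 125.8 kN → weld metal.

125.8 kN (weld metal governs)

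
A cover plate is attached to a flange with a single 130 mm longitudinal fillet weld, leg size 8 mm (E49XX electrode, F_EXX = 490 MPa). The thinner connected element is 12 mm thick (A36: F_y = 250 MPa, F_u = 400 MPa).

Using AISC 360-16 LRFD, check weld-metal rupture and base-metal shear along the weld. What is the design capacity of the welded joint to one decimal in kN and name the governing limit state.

162.1 kN (weld metal governs)

Weld metal: throat = 0.707×8 = 5.656 mm, L = 130 mm. φR_n = 0.75 × 0.6 × 490 × 5.656 × 130 = 162.1 kN.
Base metal shear (12 mm plate): yield φR_n = 1.0×0.6×250×12×130 = 234.0 kN; rupture φR_n = 0.75×0.6×400×12×130 = 280.8 kN; take 234.0 kN (yield).
Governing: min(162.1, 234.0) = 162.1 kN → weld metal.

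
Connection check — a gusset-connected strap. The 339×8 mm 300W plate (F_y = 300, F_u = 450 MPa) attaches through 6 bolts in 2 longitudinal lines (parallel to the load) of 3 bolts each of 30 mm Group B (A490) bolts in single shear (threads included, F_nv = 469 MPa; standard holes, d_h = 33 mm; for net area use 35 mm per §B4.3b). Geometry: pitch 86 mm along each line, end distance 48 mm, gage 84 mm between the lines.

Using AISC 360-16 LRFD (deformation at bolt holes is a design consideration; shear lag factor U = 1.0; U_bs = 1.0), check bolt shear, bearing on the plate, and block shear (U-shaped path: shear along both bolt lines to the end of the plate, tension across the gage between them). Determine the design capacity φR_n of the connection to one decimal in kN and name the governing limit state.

Bolt shear: A_b = π(30)²/4 = 706.86 mm². φR_n = 0.75 × 469 × 706.86 × 6 × 1 = 1491.8 kN.
Bearing (8 mm plate, F_u = 450 MPa): end bolts L_c = 48 − 33/2 = 31.5, R_n = min(1.2×31.5×8×450, 2.4×30×8×450) = 136.08 kN/bolt; interior L_c = 86 − 33 = 53, R_n = 228.96 kN/bolt. φR_n = 0.75 × (2×136.08 + 4×228.96) = 891.0 kN.
Block shear: shear path 2×[48+2×86] = 2×220 mm, A_gv = 3520, A_nv = 2×(220 − 2.5×35)×8 = 2120 mm²; tension across gage: (84 − 1×35)×8 = 392 mm². R_n = min(0.6×450×2120, 0.6×300×3520) + 1.0×450×392 = min(572.4, 633.6) + 176.4 = 748.8 kN. φR_n = 0.75 × 748.8 = 561.6 kN.
Governing: min(1491.8, 891.0, 561.6) = 561.6 kN → block shear.

561.6 kN (block shear governs)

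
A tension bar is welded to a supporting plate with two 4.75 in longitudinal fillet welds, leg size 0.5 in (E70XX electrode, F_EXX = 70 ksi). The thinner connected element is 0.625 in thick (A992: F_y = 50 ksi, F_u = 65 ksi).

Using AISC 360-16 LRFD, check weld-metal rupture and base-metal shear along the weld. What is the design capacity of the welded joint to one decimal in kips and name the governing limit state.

105.8 kips (weld metal governs)

Weld metal: throat = 0.707×0.5 = 0.3535 in, L = 2×4.75 = 9.5 in. φR_n = 0.75 × 0.6 × 70 × 0.3535 × 9.5 = 105.8 kips.
Base metal shear (0.625 in plate): yield φR_n = 1.0×0.6×50×0.625×9.5 = 178.1 kips; rupture φR_n = 0.75×0.6×65×0.625×9.5 = 173.7 kips; take 173.7 kips (rupture).
Governing: min(105.8, 173.7) = 105.8 kips → weld metal.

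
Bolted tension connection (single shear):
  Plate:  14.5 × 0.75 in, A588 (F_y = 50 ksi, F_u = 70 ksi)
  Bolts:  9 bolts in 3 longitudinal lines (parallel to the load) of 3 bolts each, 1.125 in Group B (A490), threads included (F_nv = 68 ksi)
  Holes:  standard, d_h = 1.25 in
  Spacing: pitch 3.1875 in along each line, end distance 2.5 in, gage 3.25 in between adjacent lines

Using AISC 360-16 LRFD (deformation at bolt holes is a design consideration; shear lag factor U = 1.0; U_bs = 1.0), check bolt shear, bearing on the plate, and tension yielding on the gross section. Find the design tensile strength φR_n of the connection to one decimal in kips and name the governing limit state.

Bolt shear: A_b = π(1.125)²/4 = 0.99402 in². φR_n = 0.75 × 68 × 0.99402 × 9 × 1 = 456.3 kips.
Bearing (0.75 in plate, F_u = 70 ksi): end bolts L_c = 2.5 − 1.25/2 = 1.875, R_n = min(1.2×1.875×0.75×70, 2.4×1.125×0.75×70) = 118.13 kips/bolt; interior L_c = 3.1875 − 1.25 = 1.9375, R_n = 122.06 kips/bolt. φR_n = 0.75 × (3×118.13 + 6×122.06) = 815.1 kips.
Tension yield (gross): A_g = 14.5×0.75 = 10.875 in². φR_n = 0.90 × 50 × 10.875 = 489.4 kips.
Governing: min(456.3, 815.1, 489.4) = 456.3 kips → bolt shear.

456.3 kips (bolt shear governs)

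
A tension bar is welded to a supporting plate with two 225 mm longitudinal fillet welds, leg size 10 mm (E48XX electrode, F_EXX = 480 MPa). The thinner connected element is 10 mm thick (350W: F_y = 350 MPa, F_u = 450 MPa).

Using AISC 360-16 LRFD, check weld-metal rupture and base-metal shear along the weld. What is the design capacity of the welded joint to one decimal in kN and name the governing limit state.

687.2 kN (weld metal governs)

Weld metal: throat = 0.707×10 = 7.07 mm, L = 2×225 = 450 mm. φR_n = 0.75 × 0.6 × 480 × 7.07 × 450 = 687.2 kN.
Base metal shear (10 mm plate): yield φR_n = 1.0×0.6×350×10×450 = 945.0 kN; rupture φR_n = 0.75×0.6×450×10×450 = 911.3 kN; take 911.3 kN (rupture).
Governing: min(687.2, 911.3) = 687.2 kN → weld metal.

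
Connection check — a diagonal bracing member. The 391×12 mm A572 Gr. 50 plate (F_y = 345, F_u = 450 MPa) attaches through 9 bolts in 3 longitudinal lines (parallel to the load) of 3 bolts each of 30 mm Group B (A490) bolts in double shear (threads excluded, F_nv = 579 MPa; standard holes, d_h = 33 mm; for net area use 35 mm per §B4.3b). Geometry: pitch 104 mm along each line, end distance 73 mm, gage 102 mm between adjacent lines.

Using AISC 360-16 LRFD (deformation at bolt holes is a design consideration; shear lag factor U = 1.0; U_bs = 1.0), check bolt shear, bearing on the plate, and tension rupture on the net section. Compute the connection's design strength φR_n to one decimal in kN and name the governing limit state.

Bolt shear: A_b = π(30)²/4 = 706.86 mm². φR_n = 0.75 × 579 × 706.86 × 9 × 2 = 5525.2 kN.
Bearing (12 mm plate, F_u = 450 MPa): end bolts L_c = 73 − 33/2 = 56.5, R_n = min(1.2×56.5×12×450, 2.4×30×12×450) = 366.12 kN/bolt; interior L_c = 104 − 33 = 71, R_n = 388.8 kN/bolt. φR_n = 0.75 × (3×366.12 + 6×388.8) = 2573.4 kN.
Tension rupture (net): A_n = (391 − 3×35)×12 = 3432 mm² (U = 1.0, A_e = A_n). φR_n = 0.75 × 450 × 3432 = 1158.3 kN.
Governing: min(5525.2, 2573.4, 1158.3) = 1158.3 kN → net-section rupture.

1158.3 kN (net-section rupture governs)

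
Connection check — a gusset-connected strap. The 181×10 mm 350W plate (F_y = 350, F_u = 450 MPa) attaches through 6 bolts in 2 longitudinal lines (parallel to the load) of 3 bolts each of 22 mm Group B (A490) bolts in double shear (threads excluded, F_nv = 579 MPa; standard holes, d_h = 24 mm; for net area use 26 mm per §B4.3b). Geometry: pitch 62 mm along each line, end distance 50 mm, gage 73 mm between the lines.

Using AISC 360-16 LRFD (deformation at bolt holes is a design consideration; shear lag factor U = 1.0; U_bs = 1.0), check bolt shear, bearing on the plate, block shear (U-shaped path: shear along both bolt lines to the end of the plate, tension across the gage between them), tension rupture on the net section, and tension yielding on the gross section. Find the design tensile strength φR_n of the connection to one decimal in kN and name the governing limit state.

435.4 kN (net-section rupture governs)

Bolt shear: A_b = π(22)²/4 = 380.13 mm². φR_n = 0.75 × 579 × 380.13 × 6 × 2 = 1980.9 kN.
Bearing (10 mm plate, F_u = 450 MPa): end bolts L_c = 50 − 24/2 = 38, R_n = min(1.2×38×10×450, 2.4×22×10×450) = 205.2 kN/bolt; interior L_c = 62 − 24 = 38, R_n = 205.2 kN/bolt. φR_n = 0.75 × (2×205.2 + 4×205.2) = 923.4 kN.
Block shear: shear path 2×[50+2×62] = 2×174 mm, A_gv = 3480, A_nv = 2×(174 − 2.5×26)×10 = 2180 mm²; tension across gage: (73 − 1×26)×10 = 470 mm². R_n = min(0.6×450×2180, 0.6×350×3480) + 1.0×450×470 = min(588.6, 730.8) + 211.5 = 800.1 kN. φR_n = 0.75 × 800.1 = 600.1 kN.
Tension rupture (net): A_n = (181 − 2×26)×10 = 1290 mm² (U = 1.0, A_e = A_n). φR_n = 0.75 × 450 × 1290 = 435.4 kN.
Tension yield (gross): A_g = 181×10 = 1810 mm². φR_n = 0.90 × 350 × 1810 = 570.2 kN.
Governing: min(1980.9, 923.4, 600.1, 435.4, 570.2) = 435.4 kN → net-section rupture.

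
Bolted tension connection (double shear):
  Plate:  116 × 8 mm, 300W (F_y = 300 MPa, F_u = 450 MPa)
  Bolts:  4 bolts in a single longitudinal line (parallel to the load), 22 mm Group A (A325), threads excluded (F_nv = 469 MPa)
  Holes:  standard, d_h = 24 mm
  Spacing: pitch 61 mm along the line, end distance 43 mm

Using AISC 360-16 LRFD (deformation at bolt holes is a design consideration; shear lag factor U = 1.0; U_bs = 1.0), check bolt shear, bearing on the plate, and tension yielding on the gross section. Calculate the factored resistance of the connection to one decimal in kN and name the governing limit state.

250.6 kN (gross-section yield governs)

Bolt shear: A_b = π(22)²/4 = 380.13 mm². φR_n = 0.75 × 469 × 380.13 × 4 × 2 = 1069.7 kN.
Bearing (8 mm plate, F_u = 450 MPa): end bolts L_c = 43 − 24/2 = 31, R_n = min(1.2×31×8×450, 2.4×22×8×450) = 133.92 kN/bolt; interior L_c = 61 − 24 = 37, R_n = 159.84 kN/bolt. φR_n = 0.75 × (1×133.92 + 3×159.84) = 460.1 kN.
Tension yield (gross): A_g = 116×8 = 928 mm². φR_n = 0.90 × 300 × 928 = 250.6 kN.
Governing: min(1069.7, 460.1, 250.6) = 250.6 kN → gross-section yield.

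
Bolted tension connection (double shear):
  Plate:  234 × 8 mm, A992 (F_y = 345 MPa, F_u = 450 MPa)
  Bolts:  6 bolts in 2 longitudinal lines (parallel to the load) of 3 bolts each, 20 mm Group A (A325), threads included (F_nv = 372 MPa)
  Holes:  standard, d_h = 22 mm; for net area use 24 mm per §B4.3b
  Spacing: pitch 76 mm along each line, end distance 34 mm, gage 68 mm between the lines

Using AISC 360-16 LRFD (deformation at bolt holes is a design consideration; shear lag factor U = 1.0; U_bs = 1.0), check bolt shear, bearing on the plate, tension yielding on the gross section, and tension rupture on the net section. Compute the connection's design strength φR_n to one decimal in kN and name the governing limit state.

Bolt shear: A_b = π(20)²/4 = 314.16 mm². φR_n = 0.75 × 372 × 314.16 × 6 × 2 = 1051.8 kN.
Bearing (8 mm plate, F_u = 450 MPa): end bolts L_c = 34 − 22/2 = 23, R_n = min(1.2×23×8×450, 2.4×20×8×450) = 99.36 kN/bolt; interior L_c = 76 − 22 = 54, R_n = 172.8 kN/bolt. φR_n = 0.75 × (2×99.36 + 4×172.8) = 667.4 kN.
Tension yield (gross): A_g = 234×8 = 1872 mm². φR_n = 0.90 × 345 × 1872 = 581.3 kN.
Tension rupture (net): A_n = (234 − 2×24)×8 = 1488 mm² (U = 1.0, A_e = A_n). φR_n = 0.75 × 450 × 1488 = 502.2 kN.
Governing: min(1051.8, 667.4, 581.3, 502.2) = 502.2 kN → net-section rupture.

502.2 kN (net-section rupture governs)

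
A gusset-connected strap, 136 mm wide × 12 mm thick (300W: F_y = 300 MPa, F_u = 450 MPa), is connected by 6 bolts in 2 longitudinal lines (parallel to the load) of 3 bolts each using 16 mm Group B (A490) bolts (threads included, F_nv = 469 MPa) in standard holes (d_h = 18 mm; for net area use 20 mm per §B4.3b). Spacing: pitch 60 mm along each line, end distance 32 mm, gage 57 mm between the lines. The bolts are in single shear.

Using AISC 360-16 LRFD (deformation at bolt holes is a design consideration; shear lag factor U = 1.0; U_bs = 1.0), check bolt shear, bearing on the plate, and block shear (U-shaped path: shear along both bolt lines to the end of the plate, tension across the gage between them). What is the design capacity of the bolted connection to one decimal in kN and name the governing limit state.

Bolt shear: A_b = π(16)²/4 = 201.06 mm². φR_n = 0.75 × 469 × 201.06 × 6 × 1 = 424.3 kN.
Bearing (12 mm plate, F_u = 450 MPa): end bolts L_c = 32 − 18/2 = 23, R_n = min(1.2×23×12×450, 2.4×16×12×450) = 149.04 kN/bolt; interior L_c = 60 − 18 = 42, R_n = 207.36 kN/bolt. φR_n = 0.75 × (2×149.04 + 4×207.36) = 845.6 kN.
Block shear: shear path 2×[32+2×60] = 2×152 mm, A_gv = 3648, A_nv = 2×(152 − 2.5×20)×12 = 2448 mm²; tension across gage: (57 − 1×20)×12 = 444 mm². R_n = min(0.6×450×2448, 0.6×300×3648) + 1.0×450×444 = min(660.96, 656.64) + 199.8 = 856.44 kN. φR_n = 0.75 × 856.44 = 642.3 kN.
Governing: min(424.3, 845.6, 642.3) = 424.3 kN → bolt shear.

424.3 kN (bolt shear governs)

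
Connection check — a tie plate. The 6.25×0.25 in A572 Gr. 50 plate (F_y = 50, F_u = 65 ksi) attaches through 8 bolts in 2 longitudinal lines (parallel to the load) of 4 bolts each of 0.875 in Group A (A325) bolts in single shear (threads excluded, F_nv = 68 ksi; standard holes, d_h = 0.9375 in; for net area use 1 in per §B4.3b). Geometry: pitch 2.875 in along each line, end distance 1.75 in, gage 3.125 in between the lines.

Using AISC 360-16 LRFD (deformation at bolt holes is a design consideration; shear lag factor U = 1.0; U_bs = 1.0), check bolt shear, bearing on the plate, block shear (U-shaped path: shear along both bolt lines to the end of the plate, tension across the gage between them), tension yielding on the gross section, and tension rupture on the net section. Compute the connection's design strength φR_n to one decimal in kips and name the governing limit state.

Bolt shear: A_b = π(0.875)²/4 = 0.60132 in². φR_n = 0.75 × 68 × 0.60132 × 8 × 1 = 245.3 kips.
Bearing (0.25 in plate, F_u = 65 ksi): end bolts L_c = 1.75 − 0.9375/2 = 1.28125, R_n = min(1.2×1.28125×0.25×65, 2.4×0.875×0.25×65) = 24.984 kips/bolt; interior L_c = 2.875 − 0.9375 = 1.9375, R_n = 34.125 kips/bolt. φR_n = 0.75 × (2×24.984 + 6×34.125) = 191.0 kips.
Block shear: shear path 2×[1.75+3×2.875] = 2×10.375 in, A_gv = 5.1875, A_nv = 2×(10.375 − 3.5×1)×0.25 = 3.4375 in²; tension across gage: (3.125 − 1×1)×0.25 = 0.53125 in². R_n = min(0.6×65×3.4375, 0.6×50×5.1875) + 1.0×65×0.53125 = min(134.06, 155.63) + 34.531 = 168.59 kips. φR_n = 0.75 × 168.59 = 126.4 kips.
Tension yield (gross): A_g = 6.25×0.25 = 1.5625 in². φR_n = 0.90 × 50 × 1.5625 = 70.3 kips.
Tension rupture (net): A_n = (6.25 − 2×1)×0.25 = 1.0625 in² (U = 1.0, A_e = A_n). φR_n = 0.75 × 65 × 1.0625 = 51.8 kips.
Governing: min(245.3, 191.0, 126.4, 70.3, 51.8) = 51.8 kips → net-section rupture.

51.8 kips (net-section rupture governs)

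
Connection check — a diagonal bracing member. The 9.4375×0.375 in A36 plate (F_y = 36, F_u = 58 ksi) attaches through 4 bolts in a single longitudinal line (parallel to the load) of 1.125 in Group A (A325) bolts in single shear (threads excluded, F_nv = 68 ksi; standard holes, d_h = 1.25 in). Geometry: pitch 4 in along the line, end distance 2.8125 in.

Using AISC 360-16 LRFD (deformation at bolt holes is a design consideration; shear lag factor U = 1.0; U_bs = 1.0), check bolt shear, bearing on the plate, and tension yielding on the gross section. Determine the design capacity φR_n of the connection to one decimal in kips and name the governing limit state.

Bolt shear: A_b = π(1.125)²/4 = 0.99402 in². φR_n = 0.75 × 68 × 0.99402 × 4 × 1 = 202.8 kips.
Bearing (0.375 in plate, F_u = 58 ksi): end bolts L_c = 2.8125 − 1.25/2 = 2.1875, R_n = min(1.2×2.1875×0.375×58, 2.4×1.125×0.375×58) = 57.094 kips/bolt; interior L_c = 4 − 1.25 = 2.75, R_n = 58.725 kips/bolt. φR_n = 0.75 × (1×57.094 + 3×58.725) = 175.0 kips.
Tension yield (gross): A_g = 9.4375×0.375 = 3.5391 in². φR_n = 0.90 × 36 × 3.5391 = 114.7 kips.
Governing: min(202.8, 175.0, 114.7) = 114.7 kips → gross-section yield.

114.7 kips (gross-section yield governs)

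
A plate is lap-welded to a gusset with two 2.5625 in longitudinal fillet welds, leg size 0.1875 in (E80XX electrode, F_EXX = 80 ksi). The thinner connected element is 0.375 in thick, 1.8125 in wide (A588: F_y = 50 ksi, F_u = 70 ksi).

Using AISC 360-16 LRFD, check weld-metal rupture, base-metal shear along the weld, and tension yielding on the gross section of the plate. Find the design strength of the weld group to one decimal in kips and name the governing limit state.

Weld metal: throat = 0.707×0.1875 = 0.13256 in, L = 2×2.5625 = 5.125 in. φR_n = 0.75 × 0.6 × 80 × 0.13256 × 5.125 = 24.5 kips.
Base metal shear (0.375 in plate): yield φR_n = 1.0×0.6×50×0.375×5.125 = 57.7 kips; rupture φR_n = 0.75×0.6×70×0.375×5.125 = 60.5 kips; take 57.7 kips (yield).
Tension yield (gross): A_g = 1.8125×0.375 = 0.67969 in². φR_n = 0.90 × 50 × 0.67969 = 30.6 kips.
Governing: min(24.5, 57.7, 30.6) = 24.5 kips → weld metal.

24.5 kips (weld metal governs)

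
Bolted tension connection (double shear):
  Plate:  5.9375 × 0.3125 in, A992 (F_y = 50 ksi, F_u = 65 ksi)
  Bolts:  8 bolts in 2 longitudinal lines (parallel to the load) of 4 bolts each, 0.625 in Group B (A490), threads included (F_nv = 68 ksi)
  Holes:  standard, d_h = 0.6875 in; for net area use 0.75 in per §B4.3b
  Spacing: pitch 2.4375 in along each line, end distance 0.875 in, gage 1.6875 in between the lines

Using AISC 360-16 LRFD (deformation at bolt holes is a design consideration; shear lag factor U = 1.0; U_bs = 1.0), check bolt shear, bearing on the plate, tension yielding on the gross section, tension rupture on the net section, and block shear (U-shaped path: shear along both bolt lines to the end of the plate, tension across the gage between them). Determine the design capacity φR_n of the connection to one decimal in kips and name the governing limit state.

Bolt shear: A_b = π(0.625)²/4 = 0.3068 in². φR_n = 0.75 × 68 × 0.3068 × 8 × 2 = 250.3 kips.
Bearing (0.3125 in plate, F_u = 65 ksi): end bolts L_c = 0.875 − 0.6875/2 = 0.53125, R_n = min(1.2×0.53125×0.3125×65, 2.4×0.625×0.3125×65) = 12.949 kips/bolt; interior L_c = 2.4375 − 0.6875 = 1.75, R_n = 30.469 kips/bolt. φR_n = 0.75 × (2×12.949 + 6×30.469) = 156.5 kips.
Tension yield (gross): A_g = 5.9375×0.3125 = 1.8555 in². φR_n = 0.90 × 50 × 1.8555 = 83.5 kips.
Tension rupture (net): A_n = (5.9375 − 2×0.75)×0.3125 = 1.3867 in² (U = 1.0, A_e = A_n). φR_n = 0.75 × 65 × 1.3867 = 67.6 kips.
Block shear: shear path 2×[0.875+3×2.4375] = 2×8.1875 in, A_gv = 5.1172, A_nv = 2×(8.1875 − 3.5×0.75)×0.3125 = 3.4766 in²; tension across gage: (1.6875 − 1×0.75)×0.3125 = 0.29297 in². R_n = min(0.6×65×3.4766, 0.6×50×5.1172) + 1.0×65×0.29297 = min(135.59, 153.52) + 19.043 = 154.63 kips. φR_n = 0.75 × 154.63 = 116.0 kips.
Governing: min(250.3, 156.5, 83.5, 67.6, 116.0) = 67.6 kips → net-section rupture.

67.6 kips (net-section rupture governs)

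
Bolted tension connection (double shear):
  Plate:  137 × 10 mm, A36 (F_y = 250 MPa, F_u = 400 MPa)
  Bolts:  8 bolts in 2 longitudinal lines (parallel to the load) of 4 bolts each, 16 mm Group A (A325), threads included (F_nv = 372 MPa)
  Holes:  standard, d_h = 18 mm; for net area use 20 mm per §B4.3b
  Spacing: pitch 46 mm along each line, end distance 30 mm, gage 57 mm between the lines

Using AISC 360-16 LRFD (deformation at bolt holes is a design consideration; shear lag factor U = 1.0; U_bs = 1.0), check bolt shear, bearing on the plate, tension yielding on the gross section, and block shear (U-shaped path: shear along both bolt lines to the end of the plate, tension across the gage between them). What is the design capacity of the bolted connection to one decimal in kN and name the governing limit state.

308.3 kN (gross-section yield governs)

Bolt shear: A_b = π(16)²/4 = 201.06 mm². φR_n = 0.75 × 372 × 201.06 × 8 × 2 = 897.5 kN.
Bearing (10 mm plate, F_u = 400 MPa): end bolts L_c = 30 − 18/2 = 21, R_n = min(1.2×21×10×400, 2.4×16×10×400) = 100.8 kN/bolt; interior L_c = 46 − 18 = 28, R_n = 134.4 kN/bolt. φR_n = 0.75 × (2×100.8 + 6×134.4) = 756.0 kN.
Tension yield (gross): A_g = 137×10 = 1370 mm². φR_n = 0.90 × 250 × 1370 = 308.3 kN.
Block shear: shear path 2×[30+3×46] = 2×168 mm, A_gv = 3360, A_nv = 2×(168 − 3.5×20)×10 = 1960 mm²; tension across gage: (57 − 1×20)×10 = 370 mm². R_n = min(0.6×400×1960, 0.6×250×3360) + 1.0×400×370 = min(470.4, 504) + 148 = 618.4 kN. φR_n = 0.75 × 618.4 = 463.8 kN.
Governing: min(897.5, 756.0, 308.3, 463.8) = 308.3 kN → gross-section yield.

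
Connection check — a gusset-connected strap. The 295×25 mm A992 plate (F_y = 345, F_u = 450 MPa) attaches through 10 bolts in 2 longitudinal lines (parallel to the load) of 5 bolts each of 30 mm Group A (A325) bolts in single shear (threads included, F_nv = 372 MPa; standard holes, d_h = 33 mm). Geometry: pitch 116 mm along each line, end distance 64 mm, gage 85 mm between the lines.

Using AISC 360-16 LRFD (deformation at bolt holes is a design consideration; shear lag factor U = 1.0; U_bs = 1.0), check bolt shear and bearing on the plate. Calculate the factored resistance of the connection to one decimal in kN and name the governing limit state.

Bolt shear: A_b = π(30)²/4 = 706.86 mm². φR_n = 0.75 × 372 × 706.86 × 10 × 1 = 1972.1 kN.
Bearing (25 mm plate, F_u = 450 MPa): end bolts L_c = 64 − 33/2 = 47.5, R_n = min(1.2×47.5×25×450, 2.4×30×25×450) = 641.25 kN/bolt; interior L_c = 116 − 33 = 83, R_n = 810 kN/bolt. φR_n = 0.75 × (2×641.25 + 8×810) = 5821.9 kN.
Governing: min(1972.1, 5821.9) = 1972.1 kN → bolt shear.

1972.1 kN (bolt shear governs)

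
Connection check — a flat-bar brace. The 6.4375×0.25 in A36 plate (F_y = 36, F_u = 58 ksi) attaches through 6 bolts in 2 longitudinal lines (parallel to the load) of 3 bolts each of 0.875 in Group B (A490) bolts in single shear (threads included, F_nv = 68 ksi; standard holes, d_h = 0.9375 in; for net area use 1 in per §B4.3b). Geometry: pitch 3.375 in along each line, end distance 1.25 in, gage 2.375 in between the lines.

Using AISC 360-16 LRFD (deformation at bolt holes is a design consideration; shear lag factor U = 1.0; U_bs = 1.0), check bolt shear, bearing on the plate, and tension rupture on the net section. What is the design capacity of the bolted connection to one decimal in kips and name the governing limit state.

48.3 kips (net-section rupture governs)

Bolt shear: A_b = π(0.875)²/4 = 0.60132 in². φR_n = 0.75 × 68 × 0.60132 × 6 × 1 = 184.0 kips.
Bearing (0.25 in plate, F_u = 58 ksi): end bolts L_c = 1.25 − 0.9375/2 = 0.78125, R_n = min(1.2×0.78125×0.25×58, 2.4×0.875×0.25×58) = 13.594 kips/bolt; interior L_c = 3.375 − 0.9375 = 2.4375, R_n = 30.45 kips/bolt. φR_n = 0.75 × (2×13.594 + 4×30.45) = 111.7 kips.
Tension rupture (net): A_n = (6.4375 − 2×1)×0.25 = 1.1094 in² (U = 1.0, A_e = A_n). φR_n = 0.75 × 58 × 1.1094 = 48.3 kips.
Governing: min(184.0, 111.7, 48.3) = 48.3 kips → net-section rupture.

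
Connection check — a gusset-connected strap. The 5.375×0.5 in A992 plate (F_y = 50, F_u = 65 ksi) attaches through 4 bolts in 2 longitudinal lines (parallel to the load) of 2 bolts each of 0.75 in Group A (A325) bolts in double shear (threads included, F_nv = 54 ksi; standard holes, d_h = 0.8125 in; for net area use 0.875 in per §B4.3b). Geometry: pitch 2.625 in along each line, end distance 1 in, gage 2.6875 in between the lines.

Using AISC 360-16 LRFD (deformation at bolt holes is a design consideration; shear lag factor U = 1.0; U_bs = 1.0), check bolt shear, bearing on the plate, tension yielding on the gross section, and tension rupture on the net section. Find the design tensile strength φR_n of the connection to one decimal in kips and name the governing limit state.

88.4 kips (net-section rupture governs)

Bolt shear: A_b = π(0.75)²/4 = 0.44179 in². φR_n = 0.75 × 54 × 0.44179 × 4 × 2 = 143.1 kips.
Bearing (0.5 in plate, F_u = 65 ksi): end bolts L_c = 1 − 0.8125/2 = 0.59375, R_n = min(1.2×0.59375×0.5×65, 2.4×0.75×0.5×65) = 23.156 kips/bolt; interior L_c = 2.625 − 0.8125 = 1.8125, R_n = 58.5 kips/bolt. φR_n = 0.75 × (2×23.156 + 2×58.5) = 122.5 kips.
Tension yield (gross): A_g = 5.375×0.5 = 2.6875 in². φR_n = 0.90 × 50 × 2.6875 = 120.9 kips.
Tension rupture (net): A_n = (5.375 − 2×0.875)×0.5 = 1.8125 in² (U = 1.0, A_e = A_n). φR_n = 0.75 × 65 × 1.8125 = 88.4 kips.
Governing: min(143.1, 122.5, 120.9, 88.4) = 88.4 kips → net-section rupture.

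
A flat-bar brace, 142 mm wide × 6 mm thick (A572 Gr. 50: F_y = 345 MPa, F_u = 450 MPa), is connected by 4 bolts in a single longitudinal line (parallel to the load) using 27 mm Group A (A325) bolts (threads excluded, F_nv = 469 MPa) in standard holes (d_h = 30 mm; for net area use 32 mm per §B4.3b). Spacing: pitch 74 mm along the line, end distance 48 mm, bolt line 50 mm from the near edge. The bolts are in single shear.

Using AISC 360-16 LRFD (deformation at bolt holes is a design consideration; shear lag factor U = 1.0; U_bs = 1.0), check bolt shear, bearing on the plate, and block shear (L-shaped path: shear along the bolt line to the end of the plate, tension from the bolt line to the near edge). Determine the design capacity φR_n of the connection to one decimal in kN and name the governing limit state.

260.8 kN (block shear governs)

Bolt shear: A_b = π(27)²/4 = 572.56 mm². φR_n = 0.75 × 469 × 572.56 × 4 × 1 = 805.6 kN.
Bearing (6 mm plate, F_u = 450 MPa): end bolts L_c = 48 − 30/2 = 33, R_n = min(1.2×33×6×450, 2.4×27×6×450) = 106.92 kN/bolt; interior L_c = 74 − 30 = 44, R_n = 142.56 kN/bolt. φR_n = 0.75 × (1×106.92 + 3×142.56) = 401.0 kN.
Block shear: shear path 1×[48+3×74] = 1×270 mm, A_gv = 1620, A_nv = 1×(270 − 3.5×32)×6 = 948 mm²; tension to near edge: (50 − 0.5×32)×6 = 204 mm². R_n = min(0.6×450×948, 0.6×345×1620) + 1.0×450×204 = min(255.96, 335.34) + 91.8 = 347.76 kN. φR_n = 0.75 × 347.76 = 260.8 kN.
Governing: min(805.6, 401.0, 260.8) = 260.8 kN → block shear.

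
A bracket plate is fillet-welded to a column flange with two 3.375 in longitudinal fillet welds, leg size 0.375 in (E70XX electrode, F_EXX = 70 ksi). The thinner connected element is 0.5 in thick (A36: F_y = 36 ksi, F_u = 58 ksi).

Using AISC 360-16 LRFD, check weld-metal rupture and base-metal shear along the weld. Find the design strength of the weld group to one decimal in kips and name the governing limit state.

56.4 kips (weld metal governs)

Weld metal: throat = 0.707×0.375 = 0.26513 in, L = 2×3.375 = 6.75 in. φR_n = 0.75 × 0.6 × 70 × 0.26513 × 6.75 = 56.4 kips.
Base metal shear (0.5 in plate): yield φR_n = 1.0×0.6×36×0.5×6.75 = 72.9 kips; rupture φR_n = 0.75×0.6×58×0.5×6.75 = 88.1 kips; take 72.9 kips (yield).
Governing: min(56.4, 72.9) = 56.4 kips → weld metal.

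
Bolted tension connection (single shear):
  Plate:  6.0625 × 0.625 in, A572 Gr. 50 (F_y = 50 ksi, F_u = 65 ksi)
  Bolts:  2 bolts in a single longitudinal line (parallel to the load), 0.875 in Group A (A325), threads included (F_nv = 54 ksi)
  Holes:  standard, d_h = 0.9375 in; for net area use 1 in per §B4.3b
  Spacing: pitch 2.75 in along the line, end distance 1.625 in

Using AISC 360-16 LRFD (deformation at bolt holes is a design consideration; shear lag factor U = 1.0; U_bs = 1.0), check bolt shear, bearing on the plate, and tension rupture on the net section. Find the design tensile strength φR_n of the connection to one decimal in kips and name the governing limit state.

Bolt shear: A_b = π(0.875)²/4 = 0.60132 in². φR_n = 0.75 × 54 × 0.60132 × 2 × 1 = 48.7 kips.
Bearing (0.625 in plate, F_u = 65 ksi): end bolts L_c = 1.625 − 0.9375/2 = 1.15625, R_n = min(1.2×1.15625×0.625×65, 2.4×0.875×0.625×65) = 56.367 kips/bolt; interior L_c = 2.75 − 0.9375 = 1.8125, R_n = 85.313 kips/bolt. φR_n = 0.75 × (1×56.367 + 1×85.313) = 106.3 kips.
Tension rupture (net): A_n = (6.0625 − 1×1)×0.625 = 3.1641 in² (U = 1.0, A_e = A_n). φR_n = 0.75 × 65 × 3.1641 = 154.2 kips.
Governing: min(48.7, 106.3, 154.2) = 48.7 kips → bolt shear.

48.7 kips (bolt shear governs)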